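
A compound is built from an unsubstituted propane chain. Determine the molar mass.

Atom tally by fragment:
  CH3 → C:1 H:3
  CH2 → C:1 H:2
  CH3 → C:1 H:3
Element totals:
  C: 3
  H: 8
Molecular formula: C3H8.
  M = 3(12.011) + 8(1.008)
    = 36.033 + 8.064 = 44.097

44.10 g/mol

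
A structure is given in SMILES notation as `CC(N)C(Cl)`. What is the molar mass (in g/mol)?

Atom tally by fragment:
  CH3 → C:1 H:3
  CH(NH2) → C:1 H:3 N:1
  CH2Cl → C:1 H:2 Cl:1
Element totals:
  C: 3
  H: 8
  Cl: 1
  N: 1
Molecular formula: C3H8ClN.
  M = 3(12.011) + 8(1.008) + 35.45 + 14.007
    = 36.033 + 8.064 + 35.450 + 14.007 = 93.554

93.55 g/mol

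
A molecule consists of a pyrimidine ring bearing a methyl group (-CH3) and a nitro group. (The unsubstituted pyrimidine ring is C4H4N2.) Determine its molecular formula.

C5H5N3O2

Atom tally by fragment:
  pyrimidine ring core → C:4 H:4 N:2
  (− 2 ring H displaced by substituents)
  + CH3 → C:1 H:3
  + NO2 → N:1 O:2
Element totals:
  C: 5
  H: 5
  N: 3
  O: 2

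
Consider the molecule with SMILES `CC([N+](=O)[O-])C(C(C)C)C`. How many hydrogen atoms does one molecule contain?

15

Atom tally by fragment:
  CH3 → C:1 H:3
  CH(NO2) → C:1 H:1 N:1 O:2
  CH(CH(CH3)2) → C:4 H:8
  CH3 → C:1 H:3
Element totals:
  C: 7
  H: 15
  N: 1
  O: 2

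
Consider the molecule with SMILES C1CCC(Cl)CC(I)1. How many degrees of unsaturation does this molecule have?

1

Atom tally by fragment:
  cyclohexane ring core → C:6 H:12
  (− 2 ring H displaced by substituents)
  + Cl → Cl:1
  + I → I:1
Element totals:
  C: 6
  H: 10
  Cl: 1
  I: 1
Molecular formula: C6H10ClI.
DoU = (2C + 2 + N − H − X) / 2 = (2·6 + 2 + 0 − 10 − 2) / 2 = 1.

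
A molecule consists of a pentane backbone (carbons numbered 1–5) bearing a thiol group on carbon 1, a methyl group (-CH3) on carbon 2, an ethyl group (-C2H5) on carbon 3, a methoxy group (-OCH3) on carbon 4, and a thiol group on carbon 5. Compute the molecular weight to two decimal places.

Atom tally by fragment:
  HSCH2 → C:1 H:3 S:1
  CH(CH3) → C:2 H:4
  CH(C2H5) → C:3 H:6
  CH(OCH3) → C:2 H:4 O:1
  CH2SH → C:1 H:3 S:1
Element totals:
  C: 9
  H: 20
  O: 1
  S: 2
Molecular formula: C9H20OS2.
  M = 9(12.011) + 20(1.008) + 15.999 + 2(32.06)
    = 108.099 + 20.160 + 15.999 + 64.120 = 208.378

208.38 g/mol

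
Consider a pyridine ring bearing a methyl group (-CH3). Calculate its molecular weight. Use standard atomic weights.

93.13 g/mol

Atom tally by fragment:
  pyridine ring core → C:5 H:5 N:1
  (− 1 ring H displaced by substituents)
  + CH3 → C:1 H:3
Element totals:
  C: 6
  H: 7
  N: 1
Molecular formula: C6H7N.
  M = 6(12.011) + 7(1.008) + 14.007
    = 72.066 + 7.056 + 14.007 = 93.129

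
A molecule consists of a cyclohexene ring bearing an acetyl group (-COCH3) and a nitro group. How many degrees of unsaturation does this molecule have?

Atom tally by fragment:
  cyclohexene ring core → C:6 H:10
  (− 2 ring H displaced by substituents)
  + COCH3 → C:2 H:3 O:1
  + NO2 → N:1 O:2
Element totals:
  C: 8
  H: 11
  N: 1
  O: 3
Molecular formula: C8H11NO3.
DoU = (2C + 2 + N − H − X) / 2 = (2·8 + 2 + 1 − 11 − 0) / 2 = 4.

4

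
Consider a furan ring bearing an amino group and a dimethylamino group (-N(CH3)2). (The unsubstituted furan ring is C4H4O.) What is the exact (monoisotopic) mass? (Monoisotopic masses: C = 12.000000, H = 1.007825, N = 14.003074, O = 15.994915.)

126.0793

Atom tally by fragment:
  furan ring core → C:4 H:4 O:1
  (− 2 ring H displaced by substituents)
  + NH2 → N:1 H:2
  + N(CH3)2 → N:1 C:2 H:6
Element totals:
  C: 6
  H: 10
  N: 2
  O: 1
Molecular formula: C6H10N2O.
  M = 6(12.0) + 10(1.007825) + 2(14.003074) + 15.994915
    = 72.000000 + 10.078250 + 28.006148 + 15.994915 = 126.079313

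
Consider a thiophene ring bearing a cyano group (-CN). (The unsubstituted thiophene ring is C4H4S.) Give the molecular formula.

C5H3NS

Atom tally by fragment:
  thiophene ring core → C:4 H:4 S:1
  (− 1 ring H displaced by substituents)
  + CN → C:1 N:1
Element totals:
  C: 5
  H: 3
  N: 1
  S: 1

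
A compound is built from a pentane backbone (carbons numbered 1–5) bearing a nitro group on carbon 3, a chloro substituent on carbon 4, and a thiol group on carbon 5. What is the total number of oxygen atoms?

Atom tally by fragment:
  CH3 → C:1 H:3
  CH2 → C:1 H:2
  CH(NO2) → C:1 H:1 N:1 O:2
  CH(Cl) → C:1 H:1 Cl:1
  CH2SH → C:1 H:3 S:1
Element totals:
  C: 5
  H: 10
  Cl: 1
  N: 1
  O: 2
  S: 1

2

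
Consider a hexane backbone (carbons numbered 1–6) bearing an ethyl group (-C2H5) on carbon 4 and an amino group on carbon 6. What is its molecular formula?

C8H19N

Atom tally by fragment:
  CH3 → C:1 H:3
  CH2 → C:1 H:2
  CH2 → C:1 H:2
  CH(C2H5) → C:3 H:6
  CH2 → C:1 H:2
  CH2NH2 → C:1 H:4 N:1
Element totals:
  C: 8
  H: 19
  N: 1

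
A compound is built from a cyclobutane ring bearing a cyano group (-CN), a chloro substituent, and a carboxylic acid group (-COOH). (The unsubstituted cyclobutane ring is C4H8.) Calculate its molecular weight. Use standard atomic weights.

Atom tally by fragment:
  cyclobutane ring core → C:4 H:8
  (− 3 ring H displaced by substituents)
  + CN → C:1 N:1
  + Cl → Cl:1
  + COOH → C:1 H:1 O:2
Element totals:
  C: 6
  H: 6
  Cl: 1
  N: 1
  O: 2
Molecular formula: C6H6ClNO2.
  M = 6(12.011) + 6(1.008) + 35.45 + 14.007 + 2(15.999)
    = 72.066 + 6.048 + 35.450 + 14.007 + 31.998 = 159.569

159.57 g/mol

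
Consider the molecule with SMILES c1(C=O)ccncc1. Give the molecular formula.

Atom tally by fragment:
  pyridine ring core → C:5 H:5 N:1
  (− 1 ring H displaced by substituents)
  + CHO → C:1 H:1 O:1
Element totals:
  C: 6
  H: 5
  N: 1
  O: 1

C6H5NO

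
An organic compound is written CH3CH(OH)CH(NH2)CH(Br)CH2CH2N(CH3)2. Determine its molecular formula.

Atom tally by fragment:
  CH3 → C:1 H:3
  CH(OH) → C:1 H:2 O:1
  CH(NH2) → C:1 H:3 N:1
  CH(Br) → C:1 H:1 Br:1
  CH2 → C:1 H:2
  CH2N(CH3)2 → C:3 H:8 N:1
Element totals:
  C: 8
  H: 19
  Br: 1
  N: 2
  O: 1

C8H19BrN2O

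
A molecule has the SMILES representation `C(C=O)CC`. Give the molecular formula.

Atom tally by fragment:
  OHCCH2 → C:2 H:3 O:1
  CH2 → C:1 H:2
  CH3 → C:1 H:3
Element totals:
  C: 4
  H: 8
  O: 1

C4H8O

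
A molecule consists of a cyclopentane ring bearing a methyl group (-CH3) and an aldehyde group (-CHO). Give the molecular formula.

C7H12O

Atom tally by fragment:
  cyclopentane ring core → C:5 H:10
  (− 2 ring H displaced by substituents)
  + CH3 → C:1 H:3
  + CHO → C:1 H:1 O:1
Element totals:
  C: 7
  H: 12
  O: 1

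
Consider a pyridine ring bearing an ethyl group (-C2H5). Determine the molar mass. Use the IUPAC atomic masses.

107.16 g/mol

Atom tally by fragment:
  pyridine ring core → C:5 H:5 N:1
  (− 1 ring H displaced by substituents)
  + C2H5 → C:2 H:5
Element totals:
  C: 7
  H: 9
  N: 1
Molecular formula: C7H9N.
  M = 7(12.011) + 9(1.008) + 14.007
    = 84.077 + 9.072 + 14.007 = 107.156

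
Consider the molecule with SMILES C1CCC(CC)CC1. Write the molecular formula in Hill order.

C8H16

Atom tally by fragment:
  cyclohexane ring core → C:6 H:12
  (− 1 ring H displaced by substituents)
  + C2H5 → C:2 H:5
Element totals:
  C: 8
  H: 16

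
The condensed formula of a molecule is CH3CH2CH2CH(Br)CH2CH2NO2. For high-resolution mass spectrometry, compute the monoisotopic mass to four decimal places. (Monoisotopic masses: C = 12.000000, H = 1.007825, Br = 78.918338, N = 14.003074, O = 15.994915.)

Atom tally by fragment:
  CH3 → C:1 H:3
  CH2 → C:1 H:2
  CH2 → C:1 H:2
  CH(Br) → C:1 H:1 Br:1
  CH2 → C:1 H:2
  CH2NO2 → C:1 H:2 N:1 O:2
Element totals:
  C: 6
  H: 12
  Br: 1
  N: 1
  O: 2
Molecular formula: C6H12BrNO2.
  M = 6(12.0) + 12(1.007825) + 78.918338 + 14.003074 + 2(15.994915)
    = 72.000000 + 12.093900 + 78.918338 + 14.003074 + 31.989830 = 209.005142

209.0051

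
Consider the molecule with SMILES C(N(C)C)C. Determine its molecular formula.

C4H11N

Atom tally by fragment:
  (CH3)2NCH2 → C:3 H:8 N:1
  CH3 → C:1 H:3
Element totals:
  C: 4
  H: 11
  N: 1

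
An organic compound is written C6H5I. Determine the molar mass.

204.01 g/mol

Element totals:
  C: 6
  H: 5
  I: 1
Molecular formula: C6H5I.
  M = 6(12.011) + 5(1.008) + 126.904
    = 72.066 + 5.040 + 126.904 = 204.010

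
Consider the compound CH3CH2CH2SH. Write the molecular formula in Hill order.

C3H8S

Element totals:
  C: 3
  H: 8
  S: 1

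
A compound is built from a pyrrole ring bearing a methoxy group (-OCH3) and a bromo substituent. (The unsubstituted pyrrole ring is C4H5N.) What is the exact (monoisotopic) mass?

174.9633

Atom tally by fragment:
  pyrrole ring core → C:4 H:5 N:1
  (− 2 ring H displaced by substituents)
  + OCH3 → C:1 H:3 O:1
  + Br → Br:1
Element totals:
  C: 5
  H: 6
  Br: 1
  N: 1
  O: 1
Molecular formula: C5H6BrNO.
  M = 5(12.0) + 6(1.007825) + 78.918338 + 14.003074 + 15.994915
    = 60.000000 + 6.046950 + 78.918338 + 14.003074 + 15.994915 = 174.963277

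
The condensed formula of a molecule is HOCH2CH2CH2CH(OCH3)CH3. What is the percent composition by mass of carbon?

60.98%

Atom tally by fragment:
  HOCH2 → C:1 H:3 O:1
  CH2 → C:1 H:2
  CH2 → C:1 H:2
  CH(OCH3) → C:2 H:4 O:1
  CH3 → C:1 H:3
Element totals:
  C: 6
  H: 14
  O: 2
Molecular formula: C6H14O2.
Molar mass = 118.176 g/mol.
Mass from C: 6 × 12.011 = 72.066 g/mol.
%C = 72.066 / 118.176 × 100 = 60.98%.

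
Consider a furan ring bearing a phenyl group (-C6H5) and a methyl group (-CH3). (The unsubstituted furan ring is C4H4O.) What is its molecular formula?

C11H10O

Atom tally by fragment:
  furan ring core → C:4 H:4 O:1
  (− 2 ring H displaced by substituents)
  + C6H5 → C:6 H:5
  + CH3 → C:1 H:3
Element totals:
  C: 11
  H: 10
  O: 1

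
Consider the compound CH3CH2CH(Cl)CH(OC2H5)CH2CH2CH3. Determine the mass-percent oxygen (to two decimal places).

8.95%

Atom tally by fragment:
  CH3 → C:1 H:3
  CH2 → C:1 H:2
  CH(Cl) → C:1 H:1 Cl:1
  CH(OC2H5) → C:3 H:6 O:1
  CH2 → C:1 H:2
  CH2 → C:1 H:2
  CH3 → C:1 H:3
Element totals:
  C: 9
  H: 19
  Cl: 1
  O: 1
Molecular formula: C9H19ClO.
Molar mass = 178.700 g/mol.
Mass from O: 1 × 15.999 = 15.999 g/mol.
%O = 15.999 / 178.700 × 100 = 8.95%.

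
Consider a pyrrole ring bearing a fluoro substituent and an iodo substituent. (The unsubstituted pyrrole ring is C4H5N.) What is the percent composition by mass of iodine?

60.15%

Atom tally by fragment:
  pyrrole ring core → C:4 H:5 N:1
  (− 2 ring H displaced by substituents)
  + F → F:1
  + I → I:1
Element totals:
  C: 4
  H: 3
  F: 1
  I: 1
  N: 1
Molecular formula: C4H3FIN.
Molar mass = 210.977 g/mol.
Mass from I: 1 × 126.904 = 126.904 g/mol.
%I = 126.904 / 210.977 × 100 = 60.15%.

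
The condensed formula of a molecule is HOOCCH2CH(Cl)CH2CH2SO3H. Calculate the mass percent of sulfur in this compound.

Atom tally by fragment:
  HOOCCH2 → C:2 H:3 O:2
  CH(Cl) → C:1 H:1 Cl:1
  CH2 → C:1 H:2
  CH2SO3H → C:1 H:3 S:1 O:3
Element totals:
  C: 5
  H: 9
  Cl: 1
  O: 5
  S: 1
Molecular formula: C5H9ClO5S.
Molar mass = 216.632 g/mol.
Mass from S: 1 × 32.06 = 32.060 g/mol.
%S = 32.060 / 216.632 × 100 = 14.80%.

14.80%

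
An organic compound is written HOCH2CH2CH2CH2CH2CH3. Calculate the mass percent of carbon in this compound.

Atom tally by fragment:
  HOCH2CH2 → C:2 H:5 O:1
  CH2 → C:1 H:2
  CH2 → C:1 H:2
  CH2 → C:1 H:2
  CH3 → C:1 H:3
Element totals:
  C: 6
  H: 14
  O: 1
Molecular formula: C6H14O.
Molar mass = 102.177 g/mol.
Mass from C: 6 × 12.011 = 72.066 g/mol.
%C = 72.066 / 102.177 × 100 = 70.53%.

70.53%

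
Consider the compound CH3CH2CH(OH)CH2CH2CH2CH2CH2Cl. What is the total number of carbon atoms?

Atom tally by fragment:
  CH3 → C:1 H:3
  CH2 → C:1 H:2
  CH(OH) → C:1 H:2 O:1
  CH2 → C:1 H:2
  CH2 → C:1 H:2
  CH2 → C:1 H:2
  CH2 → C:1 H:2
  CH2Cl → C:1 H:2 Cl:1
Element totals:
  C: 8
  H: 17
  Cl: 1
  O: 1

8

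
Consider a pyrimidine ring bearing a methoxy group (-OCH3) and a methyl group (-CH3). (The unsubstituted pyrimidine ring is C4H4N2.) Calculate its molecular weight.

Atom tally by fragment:
  pyrimidine ring core → C:4 H:4 N:2
  (− 2 ring H displaced by substituents)
  + OCH3 → C:1 H:3 O:1
  + CH3 → C:1 H:3
Element totals:
  C: 6
  H: 8
  N: 2
  O: 1
Molecular formula: C6H8N2O.
  M = 6(12.011) + 8(1.008) + 2(14.007) + 15.999
    = 72.066 + 8.064 + 28.014 + 15.999 = 124.143

124.14 g/mol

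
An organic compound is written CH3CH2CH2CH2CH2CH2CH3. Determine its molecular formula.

C7H16

Atom tally by fragment:
  CH3 → C:1 H:3
  CH2 → C:1 H:2
  CH2 → C:1 H:2
  CH2 → C:1 H:2
  CH2 → C:1 H:2
  CH2 → C:1 H:2
  CH3 → C:1 H:3
Element totals:
  C: 7
  H: 16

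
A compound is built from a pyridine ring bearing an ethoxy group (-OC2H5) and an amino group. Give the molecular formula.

Atom tally by fragment:
  pyridine ring core → C:5 H:5 N:1
  (− 2 ring H displaced by substituents)
  + OC2H5 → C:2 H:5 O:1
  + NH2 → N:1 H:2
Element totals:
  C: 7
  H: 10
  N: 2
  O: 1

C7H10N2O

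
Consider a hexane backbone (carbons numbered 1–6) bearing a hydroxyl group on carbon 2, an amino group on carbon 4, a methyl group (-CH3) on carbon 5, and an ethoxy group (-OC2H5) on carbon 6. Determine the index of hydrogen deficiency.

Atom tally by fragment:
  CH3 → C:1 H:3
  CH(OH) → C:1 H:2 O:1
  CH2 → C:1 H:2
  CH(NH2) → C:1 H:3 N:1
  CH(CH3) → C:2 H:4
  CH2OC2H5 → C:3 H:7 O:1
Element totals:
  C: 9
  H: 21
  N: 1
  O: 2
Molecular formula: C9H21NO2.
DoU = (2C + 2 + N − H − X) / 2 = (2·9 + 2 + 1 − 21 − 0) / 2 = 0.

0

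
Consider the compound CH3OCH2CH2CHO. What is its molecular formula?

Element totals:
  C: 4
  H: 8
  O: 2

C4H8O2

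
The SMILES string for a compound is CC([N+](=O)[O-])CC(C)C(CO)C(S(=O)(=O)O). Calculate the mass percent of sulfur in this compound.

Atom tally by fragment:
  CH3 → C:1 H:3
  CH(NO2) → C:1 H:1 N:1 O:2
  CH2 → C:1 H:2
  CH(CH3) → C:2 H:4
  CH(CH2OH) → C:2 H:4 O:1
  CH2SO3H → C:1 H:3 S:1 O:3
Element totals:
  C: 8
  H: 17
  N: 1
  O: 6
  S: 1
Molecular formula: C8H17NO6S.
Molar mass = 255.285 g/mol.
Mass from S: 1 × 32.06 = 32.060 g/mol.
%S = 32.060 / 255.285 × 100 = 12.56%.

12.56%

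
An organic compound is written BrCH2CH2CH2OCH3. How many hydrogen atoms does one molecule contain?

Atom tally by fragment:
  BrCH2 → C:1 H:2 Br:1
  CH2 → C:1 H:2
  CH2OCH3 → C:2 H:5 O:1
Element totals:
  C: 4
  H: 9
  Br: 1
  O: 1

9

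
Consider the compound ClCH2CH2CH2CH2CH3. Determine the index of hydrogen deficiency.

0

Atom tally by fragment:
  ClCH2 → C:1 H:2 Cl:1
  CH2 → C:1 H:2
  CH2 → C:1 H:2
  CH2 → C:1 H:2
  CH3 → C:1 H:3
Element totals:
  C: 5
  H: 11
  Cl: 1
Molecular formula: C5H11Cl.
DoU = (2C + 2 + N − H − X) / 2 = (2·5 + 2 + 0 − 11 − 1) / 2 = 0.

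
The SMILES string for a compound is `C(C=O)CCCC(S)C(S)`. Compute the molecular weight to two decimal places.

178.31 g/mol

Atom tally by fragment:
  OHCCH2 → C:2 H:3 O:1
  CH2 → C:1 H:2
  CH2 → C:1 H:2
  CH2 → C:1 H:2
  CH(SH) → C:1 H:2 S:1
  CH2SH → C:1 H:3 S:1
Element totals:
  C: 7
  H: 14
  O: 1
  S: 2
Molecular formula: C7H14OS2.
  M = 7(12.011) + 14(1.008) + 15.999 + 2(32.06)
    = 84.077 + 14.112 + 15.999 + 64.120 = 178.308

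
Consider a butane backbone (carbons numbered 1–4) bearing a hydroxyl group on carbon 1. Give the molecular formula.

Atom tally by fragment:
  HOCH2 → C:1 H:3 O:1
  CH2 → C:1 H:2
  CH2 → C:1 H:2
  CH3 → C:1 H:3
Element totals:
  C: 4
  H: 10
  O: 1

C4H10O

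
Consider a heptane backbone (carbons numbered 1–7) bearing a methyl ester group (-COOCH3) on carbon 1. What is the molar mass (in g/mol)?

Atom tally by fragment:
  CH3OOCCH2 → C:3 H:5 O:2
  CH2 → C:1 H:2
  CH2 → C:1 H:2
  CH2 → C:1 H:2
  CH2 → C:1 H:2
  CH2 → C:1 H:2
  CH3 → C:1 H:3
Element totals:
  C: 9
  H: 18
  O: 2
Molecular formula: C9H18O2.
  M = 9(12.011) + 18(1.008) + 2(15.999)
    = 108.099 + 18.144 + 31.998 = 158.241

158.24 g/mol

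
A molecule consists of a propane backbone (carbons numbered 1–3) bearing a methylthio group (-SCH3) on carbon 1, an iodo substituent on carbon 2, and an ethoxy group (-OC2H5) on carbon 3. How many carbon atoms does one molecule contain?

6

Atom tally by fragment:
  CH3SCH2 → C:2 H:5 S:1
  CH(I) → C:1 H:1 I:1
  CH2OC2H5 → C:3 H:7 O:1
Element totals:
  C: 6
  H: 13
  I: 1
  O: 1
  S: 1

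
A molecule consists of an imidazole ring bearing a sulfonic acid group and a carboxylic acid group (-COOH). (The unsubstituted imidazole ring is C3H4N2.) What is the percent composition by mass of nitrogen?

14.58%

Atom tally by fragment:
  imidazole ring core → C:3 H:4 N:2
  (− 2 ring H displaced by substituents)
  + SO3H → S:1 O:3 H:1
  + COOH → C:1 H:1 O:2
Element totals:
  C: 4
  H: 4
  N: 2
  O: 5
  S: 1
Molecular formula: C4H4N2O5S.
Molar mass = 192.145 g/mol.
Mass from N: 2 × 14.007 = 28.014 g/mol.
%N = 28.014 / 192.145 × 100 = 14.58%.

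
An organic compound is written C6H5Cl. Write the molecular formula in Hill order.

C6H5Cl

Element totals:
  C: 6
  H: 5
  Cl: 1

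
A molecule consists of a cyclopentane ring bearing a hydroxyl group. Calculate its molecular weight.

Atom tally by fragment:
  cyclopentane ring core → C:5 H:10
  (− 1 ring H displaced by substituents)
  + OH → O:1 H:1
Element totals:
  C: 5
  H: 10
  O: 1
Molecular formula: C5H10O.
  M = 5(12.011) + 10(1.008) + 15.999
    = 60.055 + 10.080 + 15.999 = 86.134

86.13 g/mol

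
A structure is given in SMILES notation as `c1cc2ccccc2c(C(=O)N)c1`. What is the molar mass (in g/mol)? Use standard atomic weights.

171.20 g/mol

Atom tally by fragment:
  naphthalene ring system core → C:10 H:8
  (− 1 ring H displaced by substituents)
  + CONH2 → C:1 H:2 O:1 N:1
Element totals:
  C: 11
  H: 9
  N: 1
  O: 1
Molecular formula: C11H9NO.
  M = 11(12.011) + 9(1.008) + 14.007 + 15.999
    = 132.121 + 9.072 + 14.007 + 15.999 = 171.199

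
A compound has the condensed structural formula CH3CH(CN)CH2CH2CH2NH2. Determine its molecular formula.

C6H12N2

Element totals:
  C: 6
  H: 12
  N: 2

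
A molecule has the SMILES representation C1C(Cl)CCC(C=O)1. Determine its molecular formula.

C6H9ClO

Atom tally by fragment:
  cyclopentane ring core → C:5 H:10
  (− 2 ring H displaced by substituents)
  + Cl → Cl:1
  + CHO → C:1 H:1 O:1
Element totals:
  C: 6
  H: 9
  Cl: 1
  O: 1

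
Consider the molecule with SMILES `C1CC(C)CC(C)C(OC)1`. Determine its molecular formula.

Atom tally by fragment:
  cyclohexane ring core → C:6 H:12
  (− 3 ring H displaced by substituents)
  + CH3 → C:1 H:3
  + CH3 → C:1 H:3
  + OCH3 → C:1 H:3 O:1
Element totals:
  C: 9
  H: 18
  O: 1

C9H18O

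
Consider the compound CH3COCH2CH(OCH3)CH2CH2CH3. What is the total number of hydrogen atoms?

Atom tally by fragment:
  CH3COCH2 → C:3 H:5 O:1
  CH(OCH3) → C:2 H:4 O:1
  CH2 → C:1 H:2
  CH2 → C:1 H:2
  CH3 → C:1 H:3
Element totals:
  C: 8
  H: 16
  O: 2

16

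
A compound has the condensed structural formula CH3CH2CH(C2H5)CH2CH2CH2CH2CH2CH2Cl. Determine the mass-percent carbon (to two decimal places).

Atom tally by fragment:
  CH3 → C:1 H:3
  CH2 → C:1 H:2
  CH(C2H5) → C:3 H:6
  CH2 → C:1 H:2
  CH2 → C:1 H:2
  CH2 → C:1 H:2
  CH2 → C:1 H:2
  CH2 → C:1 H:2
  CH2Cl → C:1 H:2 Cl:1
Element totals:
  C: 11
  H: 23
  Cl: 1
Molecular formula: C11H23Cl.
Molar mass = 190.755 g/mol.
Mass from C: 11 × 12.011 = 132.121 g/mol.
%C = 132.121 / 190.755 × 100 = 69.26%.

69.26%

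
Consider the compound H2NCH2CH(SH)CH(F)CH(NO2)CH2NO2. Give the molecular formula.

C5H10FN3O4S

Atom tally by fragment:
  H2NCH2 → C:1 H:4 N:1
  CH(SH) → C:1 H:2 S:1
  CH(F) → C:1 H:1 F:1
  CH(NO2) → C:1 H:1 N:1 O:2
  CH2NO2 → C:1 H:2 N:1 O:2
Element totals:
  C: 5
  H: 10
  F: 1
  N: 3
  O: 4
  S: 1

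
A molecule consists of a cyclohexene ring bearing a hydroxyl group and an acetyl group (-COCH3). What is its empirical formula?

C4H6O

Atom tally by fragment:
  cyclohexene ring core → C:6 H:10
  (− 2 ring H displaced by substituents)
  + OH → O:1 H:1
  + COCH3 → C:2 H:3 O:1
Element totals:
  C: 8
  H: 12
  O: 2
Molecular formula: C8H12O2.
gcd of subscripts = 2; dividing each by 2:
  C: 8/2 = 4
  H: 12/2 = 6
  O: 2/2 = 1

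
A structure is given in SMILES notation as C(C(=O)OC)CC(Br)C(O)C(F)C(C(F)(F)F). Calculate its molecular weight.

Atom tally by fragment:
  CH3OOCCH2 → C:3 H:5 O:2
  CH2 → C:1 H:2
  CH(Br) → C:1 H:1 Br:1
  CH(OH) → C:1 H:2 O:1
  CH(F) → C:1 H:1 F:1
  CH2CF3 → C:2 H:2 F:3
Element totals:
  C: 9
  H: 13
  Br: 1
  F: 4
  O: 3
Molecular formula: C9H13BrF4O3.
  M = 9(12.011) + 13(1.008) + 79.904 + 4(18.998) + 3(15.999)
    = 108.099 + 13.104 + 79.904 + 75.992 + 47.997 = 325.096

325.10 g/mol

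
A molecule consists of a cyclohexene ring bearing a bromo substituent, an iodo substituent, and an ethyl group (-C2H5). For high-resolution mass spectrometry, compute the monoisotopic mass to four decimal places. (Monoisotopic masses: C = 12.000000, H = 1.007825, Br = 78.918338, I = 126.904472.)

313.9167

Atom tally by fragment:
  cyclohexene ring core → C:6 H:10
  (− 3 ring H displaced by substituents)
  + Br → Br:1
  + I → I:1
  + C2H5 → C:2 H:5
Element totals:
  C: 8
  H: 12
  Br: 1
  I: 1
Molecular formula: C8H12BrI.
  M = 8(12.0) + 12(1.007825) + 78.918338 + 126.904472
    = 96.000000 + 12.093900 + 78.918338 + 126.904472 = 313.916710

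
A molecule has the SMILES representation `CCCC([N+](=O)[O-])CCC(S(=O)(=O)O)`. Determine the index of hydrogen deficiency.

1

Atom tally by fragment:
  CH3 → C:1 H:3
  CH2 → C:1 H:2
  CH2 → C:1 H:2
  CH(NO2) → C:1 H:1 N:1 O:2
  CH2 → C:1 H:2
  CH2 → C:1 H:2
  CH2SO3H → C:1 H:3 S:1 O:3
Element totals:
  C: 7
  H: 15
  N: 1
  O: 5
  S: 1
Molecular formula: C7H15NO5S.
DoU = (2C + 2 + N − H − X) / 2 = (2·7 + 2 + 1 − 15 − 0) / 2 = 1.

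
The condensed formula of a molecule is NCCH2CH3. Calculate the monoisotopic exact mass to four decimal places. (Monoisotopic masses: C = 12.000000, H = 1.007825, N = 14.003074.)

Element totals:
  C: 3
  H: 5
  N: 1
Molecular formula: C3H5N.
  M = 3(12.0) + 5(1.007825) + 14.003074
    = 36.000000 + 5.039125 + 14.003074 = 55.042199

55.0422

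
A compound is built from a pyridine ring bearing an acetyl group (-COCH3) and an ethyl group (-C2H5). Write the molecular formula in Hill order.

Atom tally by fragment:
  pyridine ring core → C:5 H:5 N:1
  (− 2 ring H displaced by substituents)
  + COCH3 → C:2 H:3 O:1
  + C2H5 → C:2 H:5
Element totals:
  C: 9
  H: 11
  N: 1
  O: 1

C9H11NO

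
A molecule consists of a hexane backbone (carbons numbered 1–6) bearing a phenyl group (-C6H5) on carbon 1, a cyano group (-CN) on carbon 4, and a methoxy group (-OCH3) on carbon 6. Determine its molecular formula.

C14H19NO

Atom tally by fragment:
  C6H5CH2 → C:7 H:7
  CH2 → C:1 H:2
  CH2 → C:1 H:2
  CH(CN) → C:2 H:1 N:1
  CH2 → C:1 H:2
  CH2OCH3 → C:2 H:5 O:1
Element totals:
  C: 14
  H: 19
  N: 1
  O: 1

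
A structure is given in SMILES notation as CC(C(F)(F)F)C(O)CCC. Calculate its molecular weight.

Atom tally by fragment:
  CH3 → C:1 H:3
  CH(CF3) → C:2 H:1 F:3
  CH(OH) → C:1 H:2 O:1
  CH2 → C:1 H:2
  CH2 → C:1 H:2
  CH3 → C:1 H:3
Element totals:
  C: 7
  H: 13
  F: 3
  O: 1
Molecular formula: C7H13F3O.
  M = 7(12.011) + 13(1.008) + 3(18.998) + 15.999
    = 84.077 + 13.104 + 56.994 + 15.999 = 170.174

170.17 g/mol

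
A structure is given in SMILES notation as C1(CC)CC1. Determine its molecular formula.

Atom tally by fragment:
  cyclopropane ring core → C:3 H:6
  (− 1 ring H displaced by substituents)
  + C2H5 → C:2 H:5
Element totals:
  C: 5
  H: 10

C5H10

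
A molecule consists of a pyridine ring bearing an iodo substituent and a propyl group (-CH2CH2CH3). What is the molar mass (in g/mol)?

247.08 g/mol

Atom tally by fragment:
  pyridine ring core → C:5 H:5 N:1
  (− 2 ring H displaced by substituents)
  + I → I:1
  + CH2CH2CH3 → C:3 H:7
Element totals:
  C: 8
  H: 10
  I: 1
  N: 1
Molecular formula: C8H10IN.
  M = 8(12.011) + 10(1.008) + 126.904 + 14.007
    = 96.088 + 10.080 + 126.904 + 14.007 = 247.079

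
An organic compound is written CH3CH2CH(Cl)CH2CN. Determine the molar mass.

117.58 g/mol

Element totals:
  C: 5
  H: 8
  Cl: 1
  N: 1
Molecular formula: C5H8ClN.
  M = 5(12.011) + 8(1.008) + 35.45 + 14.007
    = 60.055 + 8.064 + 35.450 + 14.007 = 117.576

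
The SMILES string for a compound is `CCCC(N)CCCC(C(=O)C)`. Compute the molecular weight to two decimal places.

171.28 g/mol

Atom tally by fragment:
  CH3 → C:1 H:3
  CH2 → C:1 H:2
  CH2 → C:1 H:2
  CH(NH2) → C:1 H:3 N:1
  CH2 → C:1 H:2
  CH2 → C:1 H:2
  CH2 → C:1 H:2
  CH2COCH3 → C:3 H:5 O:1
Element totals:
  C: 10
  H: 21
  N: 1
  O: 1
Molecular formula: C10H21NO.
  M = 10(12.011) + 21(1.008) + 14.007 + 15.999
    = 120.110 + 21.168 + 14.007 + 15.999 = 171.284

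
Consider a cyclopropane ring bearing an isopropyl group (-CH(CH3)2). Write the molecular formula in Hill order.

C6H12

Atom tally by fragment:
  cyclopropane ring core → C:3 H:6
  (− 1 ring H displaced by substituents)
  + CH(CH3)2 → C:3 H:7
Element totals:
  C: 6
  H: 12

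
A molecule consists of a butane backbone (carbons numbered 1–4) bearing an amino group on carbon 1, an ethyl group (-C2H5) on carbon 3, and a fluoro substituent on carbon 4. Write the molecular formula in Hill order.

C6H14FN

Atom tally by fragment:
  H2NCH2 → C:1 H:4 N:1
  CH2 → C:1 H:2
  CH(C2H5) → C:3 H:6
  CH2F → C:1 H:2 F:1
Element totals:
  C: 6
  H: 14
  F: 1
  N: 1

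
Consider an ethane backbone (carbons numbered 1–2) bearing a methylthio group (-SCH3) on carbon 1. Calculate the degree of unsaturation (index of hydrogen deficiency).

0

Atom tally by fragment:
  CH3SCH2 → C:2 H:5 S:1
  CH3 → C:1 H:3
Element totals:
  C: 3
  H: 8
  S: 1
Molecular formula: C3H8S.
DoU = (2C + 2 + N − H − X) / 2 = (2·3 + 2 + 0 − 8 − 0) / 2 = 0.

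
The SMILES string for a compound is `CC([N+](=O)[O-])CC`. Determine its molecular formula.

C4H9NO2

Atom tally by fragment:
  CH3 → C:1 H:3
  CH(NO2) → C:1 H:1 N:1 O:2
  CH2 → C:1 H:2
  CH3 → C:1 H:3
Element totals:
  C: 4
  H: 9
  N: 1
  O: 2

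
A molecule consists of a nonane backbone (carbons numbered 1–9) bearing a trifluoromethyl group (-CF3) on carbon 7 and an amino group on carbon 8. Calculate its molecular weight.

211.27 g/mol

Atom tally by fragment:
  CH3 → C:1 H:3
  CH2 → C:1 H:2
  CH2 → C:1 H:2
  CH2 → C:1 H:2
  CH2 → C:1 H:2
  CH2 → C:1 H:2
  CH(CF3) → C:2 H:1 F:3
  CH(NH2) → C:1 H:3 N:1
  CH3 → C:1 H:3
Element totals:
  C: 10
  H: 20
  F: 3
  N: 1
Molecular formula: C10H20F3N.
  M = 10(12.011) + 20(1.008) + 3(18.998) + 14.007
    = 120.110 + 20.160 + 56.994 + 14.007 = 211.271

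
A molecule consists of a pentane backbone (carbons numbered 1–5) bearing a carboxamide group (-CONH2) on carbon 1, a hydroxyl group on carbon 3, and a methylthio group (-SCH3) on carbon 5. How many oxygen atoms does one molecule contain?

Atom tally by fragment:
  H2NOCCH2 → C:2 H:4 O:1 N:1
  CH2 → C:1 H:2
  CH(OH) → C:1 H:2 O:1
  CH2 → C:1 H:2
  CH2SCH3 → C:2 H:5 S:1
Element totals:
  C: 7
  H: 15
  N: 1
  O: 2
  S: 1

2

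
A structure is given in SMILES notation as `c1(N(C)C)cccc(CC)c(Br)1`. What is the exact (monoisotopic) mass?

Atom tally by fragment:
  benzene ring core → C:6 H:6
  (− 3 ring H displaced by substituents)
  + N(CH3)2 → N:1 C:2 H:6
  + C2H5 → C:2 H:5
  + Br → Br:1
Element totals:
  C: 10
  H: 14
  Br: 1
  N: 1
Molecular formula: C10H14BrN.
  M = 10(12.0) + 14(1.007825) + 78.918338 + 14.003074
    = 120.000000 + 14.109550 + 78.918338 + 14.003074 = 227.030962

227.0310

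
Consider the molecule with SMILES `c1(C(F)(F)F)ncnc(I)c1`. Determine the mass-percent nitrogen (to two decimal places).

Atom tally by fragment:
  pyrimidine ring core → C:4 H:4 N:2
  (− 2 ring H displaced by substituents)
  + CF3 → C:1 F:3
  + I → I:1
Element totals:
  C: 5
  H: 2
  F: 3
  I: 1
  N: 2
Molecular formula: C5H2F3IN2.
Molar mass = 273.983 g/mol.
Mass from N: 2 × 14.007 = 28.014 g/mol.
%N = 28.014 / 273.983 × 100 = 10.22%.

10.22%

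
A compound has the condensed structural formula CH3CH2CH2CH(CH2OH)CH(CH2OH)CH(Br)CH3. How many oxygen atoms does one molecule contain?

Atom tally by fragment:
  CH3 → C:1 H:3
  CH2 → C:1 H:2
  CH2 → C:1 H:2
  CH(CH2OH) → C:2 H:4 O:1
  CH(CH2OH) → C:2 H:4 O:1
  CH(Br) → C:1 H:1 Br:1
  CH3 → C:1 H:3
Element totals:
  C: 9
  H: 19
  Br: 1
  O: 2

2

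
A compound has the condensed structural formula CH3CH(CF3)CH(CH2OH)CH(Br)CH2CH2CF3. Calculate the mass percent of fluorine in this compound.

34.43%

Element totals:
  C: 9
  H: 13
  Br: 1
  F: 6
  O: 1
Molecular formula: C9H13BrF6O.
Molar mass = 331.094 g/mol.
Mass from F: 6 × 18.998 = 113.988 g/mol.
%F = 113.988 / 331.094 × 100 = 34.43%.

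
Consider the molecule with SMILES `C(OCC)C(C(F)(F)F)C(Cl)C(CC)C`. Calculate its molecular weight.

Atom tally by fragment:
  C2H5OCH2 → C:3 H:7 O:1
  CH(CF3) → C:2 H:1 F:3
  CH(Cl) → C:1 H:1 Cl:1
  CH(C2H5) → C:3 H:6
  CH3 → C:1 H:3
Element totals:
  C: 10
  H: 18
  Cl: 1
  F: 3
  O: 1
Molecular formula: C10H18ClF3O.
  M = 10(12.011) + 18(1.008) + 35.45 + 3(18.998) + 15.999
    = 120.110 + 18.144 + 35.450 + 56.994 + 15.999 = 246.697

246.70 g/mol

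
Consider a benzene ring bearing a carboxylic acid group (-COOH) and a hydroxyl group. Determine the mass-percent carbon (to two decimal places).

Atom tally by fragment:
  benzene ring core → C:6 H:6
  (− 2 ring H displaced by substituents)
  + COOH → C:1 H:1 O:2
  + OH → O:1 H:1
Element totals:
  C: 7
  H: 6
  O: 3
Molecular formula: C7H6O3.
Molar mass = 138.122 g/mol.
Mass from C: 7 × 12.011 = 84.077 g/mol.
%C = 84.077 / 138.122 × 100 = 60.87%.

60.87%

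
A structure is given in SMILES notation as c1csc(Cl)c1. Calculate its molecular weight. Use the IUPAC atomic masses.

Atom tally by fragment:
  thiophene ring core → C:4 H:4 S:1
  (− 1 ring H displaced by substituents)
  + Cl → Cl:1
Element totals:
  C: 4
  H: 3
  Cl: 1
  S: 1
Molecular formula: C4H3ClS.
  M = 4(12.011) + 3(1.008) + 35.45 + 32.06
    = 48.044 + 3.024 + 35.450 + 32.060 = 118.578

118.58 g/mol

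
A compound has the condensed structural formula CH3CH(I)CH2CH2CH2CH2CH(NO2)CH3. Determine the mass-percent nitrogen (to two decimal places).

Element totals:
  C: 8
  H: 16
  I: 1
  N: 1
  O: 2
Molecular formula: C8H16INO2.
Molar mass = 285.125 g/mol.
Mass from N: 1 × 14.007 = 14.007 g/mol.
%N = 14.007 / 285.125 × 100 = 4.91%.

4.91%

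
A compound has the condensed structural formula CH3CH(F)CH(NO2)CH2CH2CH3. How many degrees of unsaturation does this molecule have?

Atom tally by fragment:
  CH3 → C:1 H:3
  CH(F) → C:1 H:1 F:1
  CH(NO2) → C:1 H:1 N:1 O:2
  CH2 → C:1 H:2
  CH2 → C:1 H:2
  CH3 → C:1 H:3
Element totals:
  C: 6
  H: 12
  F: 1
  N: 1
  O: 2
Molecular formula: C6H12FNO2.
DoU = (2C + 2 + N − H − X) / 2 = (2·6 + 2 + 1 − 12 − 1) / 2 = 1.

1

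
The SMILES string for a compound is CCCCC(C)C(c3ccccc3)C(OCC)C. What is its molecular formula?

C17H28O

Atom tally by fragment:
  CH3 → C:1 H:3
  CH2 → C:1 H:2
  CH2 → C:1 H:2
  CH2 → C:1 H:2
  CH(CH3) → C:2 H:4
  CH(C6H5) → C:7 H:6
  CH(OC2H5) → C:3 H:6 O:1
  CH3 → C:1 H:3
Element totals:
  C: 17
  H: 28
  O: 1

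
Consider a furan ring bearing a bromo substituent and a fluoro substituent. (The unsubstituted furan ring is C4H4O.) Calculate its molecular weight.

164.96 g/mol

Atom tally by fragment:
  furan ring core → C:4 H:4 O:1
  (− 2 ring H displaced by substituents)
  + Br → Br:1
  + F → F:1
Element totals:
  C: 4
  H: 2
  Br: 1
  F: 1
  O: 1
Molecular formula: C4H2BrFO.
  M = 4(12.011) + 2(1.008) + 79.904 + 18.998 + 15.999
    = 48.044 + 2.016 + 79.904 + 18.998 + 15.999 = 164.961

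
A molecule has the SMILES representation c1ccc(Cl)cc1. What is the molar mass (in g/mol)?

Atom tally by fragment:
  benzene ring core → C:6 H:6
  (− 1 ring H displaced by substituents)
  + Cl → Cl:1
Element totals:
  C: 6
  H: 5
  Cl: 1
Molecular formula: C6H5Cl.
  M = 6(12.011) + 5(1.008) + 35.45
    = 72.066 + 5.040 + 35.450 = 112.556

112.56 g/mol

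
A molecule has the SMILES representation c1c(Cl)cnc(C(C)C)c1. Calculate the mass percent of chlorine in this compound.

Atom tally by fragment:
  pyridine ring core → C:5 H:5 N:1
  (− 2 ring H displaced by substituents)
  + Cl → Cl:1
  + CH(CH3)2 → C:3 H:7
Element totals:
  C: 8
  H: 10
  Cl: 1
  N: 1
Molecular formula: C8H10ClN.
Molar mass = 155.625 g/mol.
Mass from Cl: 1 × 35.45 = 35.450 g/mol.
%Cl = 35.450 / 155.625 × 100 = 22.78%.

22.78%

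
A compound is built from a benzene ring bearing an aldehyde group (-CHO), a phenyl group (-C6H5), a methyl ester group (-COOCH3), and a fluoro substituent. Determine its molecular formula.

Atom tally by fragment:
  benzene ring core → C:6 H:6
  (− 4 ring H displaced by substituents)
  + CHO → C:1 H:1 O:1
  + C6H5 → C:6 H:5
  + COOCH3 → C:2 H:3 O:2
  + F → F:1
Element totals:
  C: 15
  H: 11
  F: 1
  O: 3

C15H11FO3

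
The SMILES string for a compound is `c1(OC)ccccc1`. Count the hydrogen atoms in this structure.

Atom tally by fragment:
  benzene ring core → C:6 H:6
  (− 1 ring H displaced by substituents)
  + OCH3 → C:1 H:3 O:1
Element totals:
  C: 7
  H: 8
  O: 1

8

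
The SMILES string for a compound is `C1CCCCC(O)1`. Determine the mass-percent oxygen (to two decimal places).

15.97%

Atom tally by fragment:
  cyclohexane ring core → C:6 H:12
  (− 1 ring H displaced by substituents)
  + OH → O:1 H:1
Element totals:
  C: 6
  H: 12
  O: 1
Molecular formula: C6H12O.
Molar mass = 100.161 g/mol.
Mass from O: 1 × 15.999 = 15.999 g/mol.
%O = 15.999 / 100.161 × 100 = 15.97%.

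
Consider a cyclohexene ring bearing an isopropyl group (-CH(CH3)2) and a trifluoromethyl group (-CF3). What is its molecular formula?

C10H15F3

Atom tally by fragment:
  cyclohexene ring core → C:6 H:10
  (− 2 ring H displaced by substituents)
  + CH(CH3)2 → C:3 H:7
  + CF3 → C:1 F:3
Element totals:
  C: 10
  H: 15
  F: 3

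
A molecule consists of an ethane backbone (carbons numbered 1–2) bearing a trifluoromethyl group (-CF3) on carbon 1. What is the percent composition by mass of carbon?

Atom tally by fragment:
  F3CCH2 → C:2 H:2 F:3
  CH3 → C:1 H:3
Element totals:
  C: 3
  H: 5
  F: 3
Molecular formula: C3H5F3.
Molar mass = 98.067 g/mol.
Mass from C: 3 × 12.011 = 36.033 g/mol.
%C = 36.033 / 98.067 × 100 = 36.74%.

36.74%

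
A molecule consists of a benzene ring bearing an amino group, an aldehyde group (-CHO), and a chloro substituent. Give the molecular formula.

C7H6ClNO

Atom tally by fragment:
  benzene ring core → C:6 H:6
  (− 3 ring H displaced by substituents)
  + NH2 → N:1 H:2
  + CHO → C:1 H:1 O:1
  + Cl → Cl:1
Element totals:
  C: 7
  H: 6
  Cl: 1
  N: 1
  O: 1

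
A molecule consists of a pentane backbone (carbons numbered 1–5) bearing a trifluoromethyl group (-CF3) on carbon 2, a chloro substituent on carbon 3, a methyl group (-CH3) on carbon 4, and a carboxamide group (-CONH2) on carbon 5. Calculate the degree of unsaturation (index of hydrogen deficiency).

1

Atom tally by fragment:
  CH3 → C:1 H:3
  CH(CF3) → C:2 H:1 F:3
  CH(Cl) → C:1 H:1 Cl:1
  CH(CH3) → C:2 H:4
  CH2CONH2 → C:2 H:4 O:1 N:1
Element totals:
  C: 8
  H: 13
  Cl: 1
  F: 3
  N: 1
  O: 1
Molecular formula: C8H13ClF3NO.
DoU = (2C + 2 + N − H − X) / 2 = (2·8 + 2 + 1 − 13 − 4) / 2 = 1.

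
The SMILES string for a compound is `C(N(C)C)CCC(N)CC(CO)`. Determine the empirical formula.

C9H22N2O

Atom tally by fragment:
  (CH3)2NCH2 → C:3 H:8 N:1
  CH2 → C:1 H:2
  CH2 → C:1 H:2
  CH(NH2) → C:1 H:3 N:1
  CH2 → C:1 H:2
  CH2CH2OH → C:2 H:5 O:1
Element totals:
  C: 9
  H: 22
  N: 2
  O: 1
Molecular formula: C9H22N2O.
gcd of subscripts (9, 22, 2, 1) = 1, so the empirical formula equals the molecular formula.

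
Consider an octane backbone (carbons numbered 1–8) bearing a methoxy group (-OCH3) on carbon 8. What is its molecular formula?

C9H20O

Atom tally by fragment:
  CH3 → C:1 H:3
  CH2 → C:1 H:2
  CH2 → C:1 H:2
  CH2 → C:1 H:2
  CH2 → C:1 H:2
  CH2 → C:1 H:2
  CH2 → C:1 H:2
  CH2OCH3 → C:2 H:5 O:1
Element totals:
  C: 9
  H: 20
  O: 1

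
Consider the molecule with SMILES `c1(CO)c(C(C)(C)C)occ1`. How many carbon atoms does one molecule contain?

Atom tally by fragment:
  furan ring core → C:4 H:4 O:1
  (− 2 ring H displaced by substituents)
  + CH2OH → C:1 H:3 O:1
  + C(CH3)3 → C:4 H:9
Element totals:
  C: 9
  H: 14
  O: 2

9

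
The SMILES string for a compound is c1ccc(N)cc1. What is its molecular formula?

Atom tally by fragment:
  benzene ring core → C:6 H:6
  (− 1 ring H displaced by substituents)
  + NH2 → N:1 H:2
Element totals:
  C: 6
  H: 7
  N: 1

C6H7N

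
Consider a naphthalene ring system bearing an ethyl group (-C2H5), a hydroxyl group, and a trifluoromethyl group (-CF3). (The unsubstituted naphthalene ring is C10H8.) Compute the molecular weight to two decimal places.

240.22 g/mol

Atom tally by fragment:
  naphthalene ring system core → C:10 H:8
  (− 3 ring H displaced by substituents)
  + C2H5 → C:2 H:5
  + OH → O:1 H:1
  + CF3 → C:1 F:3
Element totals:
  C: 13
  H: 11
  F: 3
  O: 1
Molecular formula: C13H11F3O.
  M = 13(12.011) + 11(1.008) + 3(18.998) + 15.999
    = 156.143 + 11.088 + 56.994 + 15.999 = 240.224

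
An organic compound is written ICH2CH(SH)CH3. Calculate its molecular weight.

Element totals:
  C: 3
  H: 7
  I: 1
  S: 1
Molecular formula: C3H7IS.
  M = 3(12.011) + 7(1.008) + 126.904 + 32.06
    = 36.033 + 7.056 + 126.904 + 32.060 = 202.053

202.05 g/mol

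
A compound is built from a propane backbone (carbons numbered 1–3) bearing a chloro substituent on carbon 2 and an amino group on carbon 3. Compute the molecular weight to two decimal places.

Atom tally by fragment:
  CH3 → C:1 H:3
  CH(Cl) → C:1 H:1 Cl:1
  CH2NH2 → C:1 H:4 N:1
Element totals:
  C: 3
  H: 8
  Cl: 1
  N: 1
Molecular formula: C3H8ClN.
  M = 3(12.011) + 8(1.008) + 35.45 + 14.007
    = 36.033 + 8.064 + 35.450 + 14.007 = 93.554

93.55 g/mol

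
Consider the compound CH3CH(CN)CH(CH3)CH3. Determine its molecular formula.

Atom tally by fragment:
  CH3 → C:1 H:3
  CH(CN) → C:2 H:1 N:1
  CH(CH3) → C:2 H:4
  CH3 → C:1 H:3
Element totals:
  C: 6
  H: 11
  N: 1

C6H11N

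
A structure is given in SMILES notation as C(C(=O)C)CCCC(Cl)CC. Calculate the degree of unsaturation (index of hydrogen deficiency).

Atom tally by fragment:
  CH3COCH2 → C:3 H:5 O:1
  CH2 → C:1 H:2
  CH2 → C:1 H:2
  CH2 → C:1 H:2
  CH(Cl) → C:1 H:1 Cl:1
  CH2 → C:1 H:2
  CH3 → C:1 H:3
Element totals:
  C: 9
  H: 17
  Cl: 1
  O: 1
Molecular formula: C9H17ClO.
DoU = (2C + 2 + N − H − X) / 2 = (2·9 + 2 + 0 − 17 − 1) / 2 = 1.

1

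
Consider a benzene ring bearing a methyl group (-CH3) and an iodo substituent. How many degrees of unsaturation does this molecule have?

Atom tally by fragment:
  benzene ring core → C:6 H:6
  (− 2 ring H displaced by substituents)
  + CH3 → C:1 H:3
  + I → I:1
Element totals:
  C: 7
  H: 7
  I: 1
Molecular formula: C7H7I.
DoU = (2C + 2 + N − H − X) / 2 = (2·7 + 2 + 0 − 7 − 1) / 2 = 4.

4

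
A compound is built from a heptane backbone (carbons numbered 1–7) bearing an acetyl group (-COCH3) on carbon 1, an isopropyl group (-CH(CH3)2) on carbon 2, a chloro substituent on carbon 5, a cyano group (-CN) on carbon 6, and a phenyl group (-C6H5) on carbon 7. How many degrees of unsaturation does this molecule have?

Atom tally by fragment:
  CH3COCH2 → C:3 H:5 O:1
  CH(CH(CH3)2) → C:4 H:8
  CH2 → C:1 H:2
  CH2 → C:1 H:2
  CH(Cl) → C:1 H:1 Cl:1
  CH(CN) → C:2 H:1 N:1
  CH2C6H5 → C:7 H:7
Element totals:
  C: 19
  H: 26
  Cl: 1
  N: 1
  O: 1
Molecular formula: C19H26ClNO.
DoU = (2C + 2 + N − H − X) / 2 = (2·19 + 2 + 1 − 26 − 1) / 2 = 7.

7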